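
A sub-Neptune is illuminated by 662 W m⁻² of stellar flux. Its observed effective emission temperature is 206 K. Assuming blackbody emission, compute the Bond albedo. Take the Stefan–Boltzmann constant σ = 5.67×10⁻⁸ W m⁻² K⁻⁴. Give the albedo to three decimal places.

Rearranging the radiative balance, α = 1 − 4σT⁴/S.
σT⁴ = 102.1 W m⁻², so 4σT⁴ = 408.4 W m⁻².
Hence α = 1 − 408.4/662.0 = 0.3830.

0.383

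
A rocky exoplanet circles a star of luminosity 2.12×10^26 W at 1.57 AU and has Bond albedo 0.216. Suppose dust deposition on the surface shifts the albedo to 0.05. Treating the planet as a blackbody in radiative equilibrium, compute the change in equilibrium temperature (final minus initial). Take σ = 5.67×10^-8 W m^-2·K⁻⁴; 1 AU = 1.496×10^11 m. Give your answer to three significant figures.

Orbital distance: d = 1.57 AU = 2.349×10^11 m.
S = L/(4πd²) = 305.8 W m^-2.
Initial: T₁ = [S(1−0.216)/(4σ)]^(1/4) = 180.3 K.
Final:   T₂ = [S(1−0.05)/(4σ)]^(1/4) = 189.2 K.
Change: 189.2 − 180.3 = 8.869 K.

8.87 K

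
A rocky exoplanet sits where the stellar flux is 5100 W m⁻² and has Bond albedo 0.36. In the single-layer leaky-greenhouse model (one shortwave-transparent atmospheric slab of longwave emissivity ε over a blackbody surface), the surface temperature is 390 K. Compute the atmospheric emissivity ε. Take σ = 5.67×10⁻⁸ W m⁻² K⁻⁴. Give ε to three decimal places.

0.756

First, T_e = [5100·(1−0.36)/(4σ)]^(1/4) = 346.4 K.
Since (2−ε)/2 = (T_e/T_s)⁴ = 0.6221, ε = 0.7558.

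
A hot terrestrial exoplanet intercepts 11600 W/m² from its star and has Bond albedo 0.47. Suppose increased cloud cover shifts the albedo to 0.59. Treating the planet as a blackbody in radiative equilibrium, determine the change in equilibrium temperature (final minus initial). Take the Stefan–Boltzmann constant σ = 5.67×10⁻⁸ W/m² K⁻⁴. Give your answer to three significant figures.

-25.2 K

With α = 0.47, T₁ = 405.8 K.
With α = 0.59, T₂ = 380.5 K.
Change: 380.5 − 405.8 = -25.22 K.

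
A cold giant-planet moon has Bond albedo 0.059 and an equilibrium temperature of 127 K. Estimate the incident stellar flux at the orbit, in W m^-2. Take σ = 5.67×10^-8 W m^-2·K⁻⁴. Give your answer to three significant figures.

Invert the energy balance for S: S = 4σT⁴/(1−α).
σT⁴ = 5.67×10⁻⁸·(127)⁴ = 14.75 W m^-2.
S = 4·14.75/0.941 = 62.70 W m^-2.

62.7 W m^-2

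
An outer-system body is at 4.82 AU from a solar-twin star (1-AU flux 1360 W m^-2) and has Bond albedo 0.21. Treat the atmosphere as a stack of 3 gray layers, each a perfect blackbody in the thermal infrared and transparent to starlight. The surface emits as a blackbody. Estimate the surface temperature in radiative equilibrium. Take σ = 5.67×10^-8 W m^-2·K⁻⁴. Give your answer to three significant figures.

Irradiance scales as 1/d², so S = 1360 W m^-2 × (1/4.82)² = 58.54 W m^-2.
Top-of-atmosphere balance: σT_e⁴ = S(1−α)/4 = 11.56 W m^-2 → T_e = 119.5 K.
With N = 3 opaque layers, T_s = (N+1)^(1/4)·T_e = 4^(1/4)·119.5 = 169.0 K.

169 K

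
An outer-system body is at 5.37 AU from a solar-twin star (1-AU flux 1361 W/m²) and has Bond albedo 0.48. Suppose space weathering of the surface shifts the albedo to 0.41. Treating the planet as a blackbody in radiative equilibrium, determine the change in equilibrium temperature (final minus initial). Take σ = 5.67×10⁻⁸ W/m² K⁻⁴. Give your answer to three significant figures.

3.27 kelvin

Irradiance scales as 1/d², so S = 1361 W/m² × (1/5.37)² = 47.20 W/m².
Before: T₁ = [47.20·0.52/(4σ)]^(1/4) = 102.0 K.
After:  T₂ = [47.20·0.59/(4σ)]^(1/4) = 105.3 K.
ΔT = T₂ − T₁ = 3.272 K.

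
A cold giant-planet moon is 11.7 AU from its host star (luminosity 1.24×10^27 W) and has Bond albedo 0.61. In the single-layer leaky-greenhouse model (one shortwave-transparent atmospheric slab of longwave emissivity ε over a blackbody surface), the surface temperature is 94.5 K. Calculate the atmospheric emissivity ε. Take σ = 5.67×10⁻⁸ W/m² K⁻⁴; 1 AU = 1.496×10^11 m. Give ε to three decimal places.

Orbital distance: d = 11.7 AU = 1.750×10^12 m.
Spreading L over a sphere of radius d: S = 1.24×10^27/(4π·1.75×10^12²) = 32.21 W/m².
TOA balance gives T_e = 86.27 K.
T_s⁴ = T_e⁴·2/(2−ε) → ε = 2 − 2(T_e/T_s)⁴ = 2 − 2·(86.27/94.5)⁴ = 0.6110.

0.611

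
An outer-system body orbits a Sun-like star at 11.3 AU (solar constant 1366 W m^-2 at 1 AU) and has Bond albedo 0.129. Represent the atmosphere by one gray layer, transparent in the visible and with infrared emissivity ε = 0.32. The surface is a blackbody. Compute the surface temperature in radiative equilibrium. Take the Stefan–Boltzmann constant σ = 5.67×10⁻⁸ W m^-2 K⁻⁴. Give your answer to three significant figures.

83.6 K

Irradiance scales as 1/d², so S = 1366 W m^-2 × (1/11.3)² = 10.70 W m^-2.
Effective emission temperature (TOA balance): σT_e⁴ = S(1−α)/4 = 2.329 W m^-2 → T_e = 80.06 K.
For a single slab of emissivity ε, T_s⁴ = 2T_e⁴/(2−ε); thus T_s = 80.06·(1.19)^(1/4) = 83.63 K.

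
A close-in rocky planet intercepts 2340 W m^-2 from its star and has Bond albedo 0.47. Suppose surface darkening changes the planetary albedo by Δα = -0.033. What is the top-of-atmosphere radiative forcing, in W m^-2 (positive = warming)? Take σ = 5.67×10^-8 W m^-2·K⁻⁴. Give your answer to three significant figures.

The change in absorbed flux is Δ[S(1−α)/4] = −SΔα/4 = 19.30 W m^-2.

19.3 W m^-2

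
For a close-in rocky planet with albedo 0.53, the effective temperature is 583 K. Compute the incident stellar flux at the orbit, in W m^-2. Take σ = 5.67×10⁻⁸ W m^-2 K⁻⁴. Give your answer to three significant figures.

55700 W m^-2

Invert the energy balance for S: S = 4σT⁴/(1−α).
σT⁴ = 5.67×10⁻⁸·(583)⁴ = 6550 W m^-2.
S = 4·6550/0.47 = 55750 W m^-2.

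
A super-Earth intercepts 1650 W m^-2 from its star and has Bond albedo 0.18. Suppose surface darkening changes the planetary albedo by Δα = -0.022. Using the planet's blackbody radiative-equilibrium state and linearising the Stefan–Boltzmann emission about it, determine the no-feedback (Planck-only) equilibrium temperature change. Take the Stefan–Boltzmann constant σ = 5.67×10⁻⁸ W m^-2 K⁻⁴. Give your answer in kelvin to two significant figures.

1.9 K

Reference equilibrium: T_e = [S(1−α)/(4σ)]^(1/4) = 277.9 K.
The change in absorbed flux is Δ[S(1−α)/4] = −SΔα/4 = 9.075 W m^-2.
The Planck feedback parameter is 4σT_e³ = 4.868 W m^-2/K.
So ΔT₀ = 9.075/4.868 = 1.86 K.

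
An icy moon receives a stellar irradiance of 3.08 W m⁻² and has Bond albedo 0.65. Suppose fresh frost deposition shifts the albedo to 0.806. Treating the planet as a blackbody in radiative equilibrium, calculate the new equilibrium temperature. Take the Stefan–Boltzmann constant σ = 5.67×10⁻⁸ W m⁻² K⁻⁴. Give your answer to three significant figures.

With the new albedo, S(1−α₂)/4 = 0.1494 W m⁻², so T₂ = 40.29 K.

40.3 K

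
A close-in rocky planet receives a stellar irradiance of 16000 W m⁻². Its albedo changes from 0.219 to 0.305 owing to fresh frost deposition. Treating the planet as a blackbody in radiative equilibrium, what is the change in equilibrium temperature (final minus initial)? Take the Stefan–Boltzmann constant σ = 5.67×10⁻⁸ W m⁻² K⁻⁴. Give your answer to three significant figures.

Initial: T₁ = [S(1−0.219)/(4σ)]^(1/4) = 484.5 K.
Final:   T₂ = [S(1−0.305)/(4σ)]^(1/4) = 470.6 K.
ΔT = T₂ − T₁ = -13.93 K.

-13.9 K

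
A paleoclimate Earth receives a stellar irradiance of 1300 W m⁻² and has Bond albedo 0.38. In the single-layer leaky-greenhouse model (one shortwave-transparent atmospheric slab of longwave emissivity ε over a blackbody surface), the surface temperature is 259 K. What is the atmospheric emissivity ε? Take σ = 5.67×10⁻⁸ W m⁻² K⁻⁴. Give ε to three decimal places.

TOA balance gives T_e = 244.2 K.
Inverting T_s⁴ = 2T_e⁴/(2−ε): (T_e/T_s)⁴ = 0.7898, so ε = 2(1 − 0.7898) = 0.4205.

0.420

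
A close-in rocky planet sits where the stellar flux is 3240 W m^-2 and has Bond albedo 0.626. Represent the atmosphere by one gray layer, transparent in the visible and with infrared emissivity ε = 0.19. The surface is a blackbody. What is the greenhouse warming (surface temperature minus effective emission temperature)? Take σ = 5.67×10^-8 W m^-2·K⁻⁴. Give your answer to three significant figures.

6.83 K

The planet radiates to space at T_e = [S(1−α)/(4σ)]^(1/4) = 270.4 K.
For a single slab of emissivity ε, T_s⁴ = 2T_e⁴/(2−ε); thus T_s = 270.4·(1.105)^(1/4) = 277.2 K.
The atmosphere warms the surface by 6.832 K.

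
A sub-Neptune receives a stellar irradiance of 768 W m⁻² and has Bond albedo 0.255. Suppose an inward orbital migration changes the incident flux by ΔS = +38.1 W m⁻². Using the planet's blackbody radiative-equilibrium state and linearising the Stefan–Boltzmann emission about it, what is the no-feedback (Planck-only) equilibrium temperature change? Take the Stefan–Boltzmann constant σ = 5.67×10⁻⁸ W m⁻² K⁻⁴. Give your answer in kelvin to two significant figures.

The baseline emission temperature is T_e = 224.1 K.
ΔF = Δ[S(1−α)]/4 = (1−0.255)·+38.1/4 = 7.096 W m⁻².
The Planck feedback parameter is 4σT_e³ = 2.553 W m⁻²/K.
So ΔT₀ = 7.096/2.553 = 2.78 K.

2.8 K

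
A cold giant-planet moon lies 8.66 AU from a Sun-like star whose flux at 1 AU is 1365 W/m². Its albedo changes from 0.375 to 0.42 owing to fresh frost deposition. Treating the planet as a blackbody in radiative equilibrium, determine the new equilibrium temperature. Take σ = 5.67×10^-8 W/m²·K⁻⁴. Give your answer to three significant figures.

82.6 kelvin

Irradiance scales as 1/d², so S = 1365 W/m² × (1/8.66)² = 18.20 W/m².
With the new albedo, S(1−α₂)/4 = 2.639 W/m², so T₂ = 82.60 K.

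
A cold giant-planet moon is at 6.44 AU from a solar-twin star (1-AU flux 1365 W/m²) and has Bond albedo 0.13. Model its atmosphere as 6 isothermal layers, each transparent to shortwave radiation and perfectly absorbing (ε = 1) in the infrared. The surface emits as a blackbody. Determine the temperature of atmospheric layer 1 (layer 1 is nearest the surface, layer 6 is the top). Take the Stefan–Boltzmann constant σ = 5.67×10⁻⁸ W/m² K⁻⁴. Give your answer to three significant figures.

166 K

Flux at the orbit: S = 1365/(6.44)² = 32.91 W/m².
Top-of-atmosphere balance: σT_e⁴ = S(1−α)/4 = 7.158 W/m² → T_e = 106.0 K.
The net upward flux σT_e⁴ is constant between every pair of levels, so T_k⁴ = (N+1−k)T_e⁴.
T_1 = (6)^(1/4)·106.0 = 165.9 K.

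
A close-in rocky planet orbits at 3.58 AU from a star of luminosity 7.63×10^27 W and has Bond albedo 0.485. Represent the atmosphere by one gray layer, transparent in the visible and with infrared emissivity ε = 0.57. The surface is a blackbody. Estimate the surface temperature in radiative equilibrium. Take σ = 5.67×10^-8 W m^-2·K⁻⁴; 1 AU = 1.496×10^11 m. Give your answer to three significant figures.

Orbital distance: d = 3.58 AU = 5.356×10^11 m.
Flux at the orbit: S = L/(4πd²) = 7.63×10^27/(4π·(5.36×10^11)²) = 2117 W m^-2.
At the top of the atmosphere, σT_e⁴ = S(1−α)/4 = 272.5 W m^-2, giving T_e = 263.3 K.
For a single slab of emissivity ε, T_s⁴ = 2T_e⁴/(2−ε); thus T_s = 263.3·(1.399)^(1/4) = 286.3 K.

286 kelvin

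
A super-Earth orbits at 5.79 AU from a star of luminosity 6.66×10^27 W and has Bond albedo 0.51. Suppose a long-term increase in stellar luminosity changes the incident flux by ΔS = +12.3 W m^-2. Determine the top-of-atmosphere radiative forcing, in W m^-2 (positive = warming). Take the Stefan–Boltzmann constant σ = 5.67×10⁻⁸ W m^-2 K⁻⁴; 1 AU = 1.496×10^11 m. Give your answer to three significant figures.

1.51 W m^-2

d = 5.79 × 1.496×10^11 m = 8.662×10^11 m.
S = L/(4πd²) = 706.4 W m^-2.
TOA radiative forcing: ΔF = (1−α)ΔS/4 = 0.49·(+12.3)/4 = 1.507 W m^-2.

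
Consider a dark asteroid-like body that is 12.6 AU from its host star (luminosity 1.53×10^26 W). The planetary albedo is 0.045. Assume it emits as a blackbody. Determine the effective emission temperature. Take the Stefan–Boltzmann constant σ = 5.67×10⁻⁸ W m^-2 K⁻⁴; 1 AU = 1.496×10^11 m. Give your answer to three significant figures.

61.6 kelvin

d = 12.6 × 1.496×10^11 m = 1.885×10^12 m.
S = L/(4πd²) = 3.427 W m^-2.
Absorbed flux (global mean): S(1−α)/4 = 3.427·0.955/4 = 0.8181 W m^-2.
In equilibrium σT⁴ equals this, so T = 61.63 K.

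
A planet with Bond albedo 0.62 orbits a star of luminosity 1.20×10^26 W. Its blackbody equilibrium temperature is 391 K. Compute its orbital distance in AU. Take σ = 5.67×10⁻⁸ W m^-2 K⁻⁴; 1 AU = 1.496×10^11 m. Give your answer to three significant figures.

Energy balance gives S = 4σT⁴/(1−α) = 13950 W m^-2.
From L = 4πd²S, d = √(1.20×10^26/(4π·13950)) = 2.616×10^10 m = 0.1749 AU.

0.175 AU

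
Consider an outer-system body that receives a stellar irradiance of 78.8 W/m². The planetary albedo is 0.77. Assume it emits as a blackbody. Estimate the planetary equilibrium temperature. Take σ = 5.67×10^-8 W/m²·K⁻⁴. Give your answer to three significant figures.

94.5 K

The planet absorbs (1−α)S over its disc πR² and re-emits over 4πR², so the mean absorbed flux is (1−0.77)·78.80/4 = 4.531 W/m².
In equilibrium σT⁴ equals this, so T = 94.55 K.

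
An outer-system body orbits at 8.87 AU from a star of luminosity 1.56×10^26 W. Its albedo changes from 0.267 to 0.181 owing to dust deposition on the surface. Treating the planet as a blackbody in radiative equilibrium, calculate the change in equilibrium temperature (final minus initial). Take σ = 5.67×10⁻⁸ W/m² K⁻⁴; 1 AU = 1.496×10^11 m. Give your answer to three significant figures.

1.94 K

d = 8.87 × 1.496×10^11 m = 1.327×10^12 m.
S = L/(4πd²) = 7.050 W/m².
Before: T₁ = [7.050·0.733/(4σ)]^(1/4) = 69.09 K.
After:  T₂ = [7.050·0.819/(4σ)]^(1/4) = 71.03 K.
ΔT = T₂ − T₁ = 1.943 K.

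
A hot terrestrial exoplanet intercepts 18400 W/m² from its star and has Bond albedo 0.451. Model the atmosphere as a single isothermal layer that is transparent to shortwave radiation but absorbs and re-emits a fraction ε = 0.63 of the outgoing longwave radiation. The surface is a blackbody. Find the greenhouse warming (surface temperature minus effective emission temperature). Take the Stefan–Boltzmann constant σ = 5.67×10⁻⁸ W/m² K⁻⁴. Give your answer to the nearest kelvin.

At the top of the atmosphere, σT_e⁴ = S(1−α)/4 = 2525 W/m², giving T_e = 459.4 K.
For a single slab of emissivity ε, T_s⁴ = 2T_e⁴/(2−ε); thus T_s = 459.4·(1.46)^(1/4) = 505.0 K.
T_s − T_e = 505.0 − 459.4 = 45.57 K.

46 kelvin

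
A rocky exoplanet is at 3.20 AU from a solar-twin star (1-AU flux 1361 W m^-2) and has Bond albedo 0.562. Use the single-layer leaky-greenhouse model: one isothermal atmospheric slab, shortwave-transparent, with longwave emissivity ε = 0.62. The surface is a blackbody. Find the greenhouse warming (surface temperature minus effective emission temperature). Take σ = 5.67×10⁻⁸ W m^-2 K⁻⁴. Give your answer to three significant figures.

12.3 K

By the inverse-square law, S = 1361/3.20² = 132.9 W m^-2.
At the top of the atmosphere, σT_e⁴ = S(1−α)/4 = 14.55 W m^-2, giving T_e = 126.6 K.
The surface balance (absorbed SW + ε·downward IR = σT_s⁴) with T_a⁴ = T_s⁴/2 reduces to T_s = T_e·[2/(2−ε)]^¼ = 138.9 K.
T_s − T_e = 138.9 − 126.6 = 12.30 K.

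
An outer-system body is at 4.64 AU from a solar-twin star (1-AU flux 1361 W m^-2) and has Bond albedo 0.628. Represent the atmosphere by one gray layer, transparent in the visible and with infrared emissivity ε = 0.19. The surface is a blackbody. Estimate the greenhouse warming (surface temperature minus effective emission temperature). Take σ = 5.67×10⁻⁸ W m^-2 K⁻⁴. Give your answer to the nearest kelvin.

Irradiance scales as 1/d², so S = 1361 W m^-2 × (1/4.64)² = 63.22 W m^-2.
Effective emission temperature (TOA balance): σT_e⁴ = S(1−α)/4 = 5.879 W m^-2 → T_e = 100.9 K.
For a single slab of emissivity ε, T_s⁴ = 2T_e⁴/(2−ε); thus T_s = 100.9·(1.105)^(1/4) = 103.5 K.
T_s − T_e = 103.5 − 100.9 = 2.550 K.

3 kelvin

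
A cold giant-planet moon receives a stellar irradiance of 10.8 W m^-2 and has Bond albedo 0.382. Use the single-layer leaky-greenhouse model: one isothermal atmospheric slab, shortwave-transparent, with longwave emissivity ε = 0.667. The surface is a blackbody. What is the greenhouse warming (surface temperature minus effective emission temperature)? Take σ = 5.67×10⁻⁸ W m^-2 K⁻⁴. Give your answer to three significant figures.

Effective emission temperature (TOA balance): σT_e⁴ = S(1−α)/4 = 1.669 W m^-2 → T_e = 73.65 K.
For a single slab of emissivity ε, T_s⁴ = 2T_e⁴/(2−ε); thus T_s = 73.65·(1.5)^(1/4) = 81.52 K.
T_s − T_e = 81.52 − 73.65 = 7.863 K.

7.86 K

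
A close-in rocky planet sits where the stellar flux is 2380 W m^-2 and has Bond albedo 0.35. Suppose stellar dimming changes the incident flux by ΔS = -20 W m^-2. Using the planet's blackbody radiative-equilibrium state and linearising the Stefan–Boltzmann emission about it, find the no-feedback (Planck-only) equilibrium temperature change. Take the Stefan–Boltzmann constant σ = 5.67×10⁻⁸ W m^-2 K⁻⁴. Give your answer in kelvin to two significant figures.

Reference equilibrium: T_e = [S(1−α)/(4σ)]^(1/4) = 287.4 K.
ΔF = Δ[S(1−α)]/4 = (1−0.35)·-20/4 = -3.250 W m^-2.
Linearising σT⁴ gives d(σT⁴)/dT = 4σT_e³ = 5.383 W m^-2 per K.
So ΔT₀ = -3.250/5.383 = -0.604 K.

-0.60 K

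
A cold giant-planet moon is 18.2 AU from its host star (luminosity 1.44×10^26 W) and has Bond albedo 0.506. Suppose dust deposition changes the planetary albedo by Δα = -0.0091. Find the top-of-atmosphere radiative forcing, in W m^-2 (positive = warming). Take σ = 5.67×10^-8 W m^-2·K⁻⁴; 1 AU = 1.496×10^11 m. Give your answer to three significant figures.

0.00352 W m^-2

d = 18.2 × 1.496×10^11 m = 2.723×10^12 m.
Flux at the orbit: S = L/(4πd²) = 1.44×10^26/(4π·(2.72×10^12)²) = 1.546 W m^-2.
The change in absorbed flux is Δ[S(1−α)/4] = −SΔα/4 = 0.003517 W m^-2.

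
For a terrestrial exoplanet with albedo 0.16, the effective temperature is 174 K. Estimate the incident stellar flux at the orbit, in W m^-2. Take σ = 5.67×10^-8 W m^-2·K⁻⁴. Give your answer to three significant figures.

Invert the energy balance for S: S = 4σT⁴/(1−α).
σT⁴ = 5.67×10⁻⁸·(174)⁴ = 51.97 W m^-2.
S = 4·51.97/0.84 = 247.5 W m^-2.

247 W m^-2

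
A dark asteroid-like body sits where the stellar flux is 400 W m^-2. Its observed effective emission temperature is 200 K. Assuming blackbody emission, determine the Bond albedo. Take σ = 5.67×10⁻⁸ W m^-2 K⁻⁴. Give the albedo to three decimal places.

From σT⁴ = S(1−α)/4 we invert for α: 1−α = 4σT⁴/S.
σT⁴ = 90.72 W m^-2, so 4σT⁴ = 362.9 W m^-2.
Hence α = 1 − 362.9/400.0 = 0.0928.

0.093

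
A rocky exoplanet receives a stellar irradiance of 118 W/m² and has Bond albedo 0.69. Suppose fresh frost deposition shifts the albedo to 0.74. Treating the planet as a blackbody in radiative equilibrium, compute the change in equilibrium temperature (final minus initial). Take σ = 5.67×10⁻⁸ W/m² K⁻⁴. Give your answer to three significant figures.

Initial: T₁ = [S(1−0.69)/(4σ)]^(1/4) = 112.7 K.
With α = 0.74, T₂ = 107.8 K.
Change: 107.8 − 112.7 = -4.848 K.

-4.85 K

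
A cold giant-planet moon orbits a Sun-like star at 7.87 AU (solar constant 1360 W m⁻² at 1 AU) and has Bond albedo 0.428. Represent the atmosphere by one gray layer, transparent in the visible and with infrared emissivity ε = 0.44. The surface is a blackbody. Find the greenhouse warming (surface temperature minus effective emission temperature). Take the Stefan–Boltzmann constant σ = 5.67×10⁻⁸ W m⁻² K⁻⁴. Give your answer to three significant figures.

Flux at the orbit: S = 1360/(7.87)² = 21.96 W m⁻².
Effective emission temperature (TOA balance): σT_e⁴ = S(1−α)/4 = 3.140 W m⁻² → T_e = 86.27 K.
For a single slab of emissivity ε, T_s⁴ = 2T_e⁴/(2−ε); thus T_s = 86.27·(1.282)^(1/4) = 91.79 K.
T_s − T_e = 91.79 − 86.27 = 5.528 K.

5.53 K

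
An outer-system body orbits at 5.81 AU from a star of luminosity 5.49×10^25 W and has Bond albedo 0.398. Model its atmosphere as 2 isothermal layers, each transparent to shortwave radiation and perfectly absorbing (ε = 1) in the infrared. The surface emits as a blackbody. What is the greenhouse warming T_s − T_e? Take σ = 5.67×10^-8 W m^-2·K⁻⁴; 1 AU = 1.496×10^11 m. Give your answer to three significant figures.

Orbital distance: d = 5.81 AU = 8.692×10^11 m.
S = L/(4πd²) = 5.783 W m^-2.
The effective emission temperature is T_e = [S(1−α)/(4σ)]^¼ = 62.59 K.
T_s = (N+1)^(1/4)·T_e = 82.38 K.
Warming: T_s − T_e = 19.78 K.

19.8 kelvin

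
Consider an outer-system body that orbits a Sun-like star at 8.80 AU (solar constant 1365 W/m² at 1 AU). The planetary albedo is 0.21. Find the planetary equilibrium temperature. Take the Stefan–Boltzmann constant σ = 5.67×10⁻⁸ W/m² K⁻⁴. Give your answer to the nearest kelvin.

89 kelvin

By the inverse-square law, S = 1365/8.80² = 17.63 W/m².
The planet absorbs (1−α)S over its disc πR² and re-emits over 4πR², so the mean absorbed flux is (1−0.21)·17.63/4 = 3.481 W/m².
Set σT⁴ = 3.481 → T = (3.481/σ)^(1/4) = 88.52 K.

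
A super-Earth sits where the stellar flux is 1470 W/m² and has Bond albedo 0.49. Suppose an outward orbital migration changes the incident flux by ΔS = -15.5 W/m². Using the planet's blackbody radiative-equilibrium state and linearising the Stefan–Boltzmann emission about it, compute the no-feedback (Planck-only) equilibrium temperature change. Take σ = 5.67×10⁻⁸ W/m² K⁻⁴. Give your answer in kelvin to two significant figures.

The baseline emission temperature is T_e = 239.8 K.
ΔF = Δ[S(1−α)]/4 = (1−0.49)·-15.5/4 = -1.976 W/m².
The Planck feedback parameter is 4σT_e³ = 3.127 W/m²/K.
So ΔT₀ = -1.976/3.127 = -0.632 K.

-0.63 K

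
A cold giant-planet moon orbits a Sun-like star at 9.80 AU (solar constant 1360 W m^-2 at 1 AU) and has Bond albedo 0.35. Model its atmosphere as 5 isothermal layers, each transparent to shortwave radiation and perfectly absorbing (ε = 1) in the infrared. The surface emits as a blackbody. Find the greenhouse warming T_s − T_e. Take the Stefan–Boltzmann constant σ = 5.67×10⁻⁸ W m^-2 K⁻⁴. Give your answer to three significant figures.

Irradiance scales as 1/d², so S = 1360 W m^-2 × (1/9.80)² = 14.16 W m^-2.
The effective emission temperature is T_e = [S(1−α)/(4σ)]^¼ = 79.82 K.
Surface: T_s = (6)^¼·T_e = 124.9 K.
Warming: T_s − T_e = 45.10 K.

45.1 kelvin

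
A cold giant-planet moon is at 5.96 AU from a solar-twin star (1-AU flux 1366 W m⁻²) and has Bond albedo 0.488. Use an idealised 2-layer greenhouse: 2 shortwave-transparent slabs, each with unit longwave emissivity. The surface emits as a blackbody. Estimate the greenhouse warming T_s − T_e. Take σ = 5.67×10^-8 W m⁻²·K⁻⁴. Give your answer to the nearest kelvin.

Flux at the orbit: S = 1366/(5.96)² = 38.46 W m⁻².
The effective emission temperature is T_e = [S(1−α)/(4σ)]^¼ = 96.53 K.
Surface: T_s = (3)^¼·T_e = 127.0 K.
Warming: T_s − T_e = 30.51 K.

31 kelvin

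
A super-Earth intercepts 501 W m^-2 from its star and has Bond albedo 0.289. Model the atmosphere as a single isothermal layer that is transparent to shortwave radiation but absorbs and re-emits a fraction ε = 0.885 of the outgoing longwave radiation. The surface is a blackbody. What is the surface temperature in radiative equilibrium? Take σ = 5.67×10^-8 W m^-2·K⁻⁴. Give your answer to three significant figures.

230 K

Effective emission temperature (TOA balance): σT_e⁴ = S(1−α)/4 = 89.05 W m^-2 → T_e = 199.1 K.
Surface balance with a leaky layer gives σT_s⁴ = σT_e⁴·2/(2−ε), so T_s = T_e·[2/(2−0.885)]^(1/4) = 230.4 K.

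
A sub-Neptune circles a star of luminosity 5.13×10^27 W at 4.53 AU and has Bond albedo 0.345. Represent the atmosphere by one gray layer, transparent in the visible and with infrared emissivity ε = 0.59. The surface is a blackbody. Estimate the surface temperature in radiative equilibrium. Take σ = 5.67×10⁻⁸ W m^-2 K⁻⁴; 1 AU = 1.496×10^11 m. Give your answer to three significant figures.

d = 4.53 × 1.496×10^11 m = 6.777×10^11 m.
Flux at the orbit: S = L/(4πd²) = 5.13×10^27/(4π·(6.78×10^11)²) = 888.9 W m^-2.
At the top of the atmosphere, σT_e⁴ = S(1−α)/4 = 145.6 W m^-2, giving T_e = 225.1 K.
For a single slab of emissivity ε, T_s⁴ = 2T_e⁴/(2−ε); thus T_s = 225.1·(1.418)^(1/4) = 245.6 K.

246 K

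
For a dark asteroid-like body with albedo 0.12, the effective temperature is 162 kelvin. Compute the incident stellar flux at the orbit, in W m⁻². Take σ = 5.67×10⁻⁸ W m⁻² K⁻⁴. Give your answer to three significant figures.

From S(1−α)/4 = σT⁴: S = 4σT⁴/(1−α).
The emitted flux is σT⁴ = 39.05 W m⁻².
So S = 4×39.05/(1−0.12) = 177.5 W m⁻².

178 W m⁻²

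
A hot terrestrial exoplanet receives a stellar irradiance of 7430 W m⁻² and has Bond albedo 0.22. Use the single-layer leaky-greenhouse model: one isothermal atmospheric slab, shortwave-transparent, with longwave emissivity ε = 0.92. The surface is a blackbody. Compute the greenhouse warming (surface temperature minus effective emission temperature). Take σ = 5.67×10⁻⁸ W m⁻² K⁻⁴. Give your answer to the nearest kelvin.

The planet radiates to space at T_e = [S(1−α)/(4σ)]^(1/4) = 399.8 K.
The surface balance (absorbed SW + ε·downward IR = σT_s⁴) with T_a⁴ = T_s⁴/2 reduces to T_s = T_e·[2/(2−ε)]^¼ = 466.4 K.
T_s − T_e = 466.4 − 399.8 = 66.59 K.

67 K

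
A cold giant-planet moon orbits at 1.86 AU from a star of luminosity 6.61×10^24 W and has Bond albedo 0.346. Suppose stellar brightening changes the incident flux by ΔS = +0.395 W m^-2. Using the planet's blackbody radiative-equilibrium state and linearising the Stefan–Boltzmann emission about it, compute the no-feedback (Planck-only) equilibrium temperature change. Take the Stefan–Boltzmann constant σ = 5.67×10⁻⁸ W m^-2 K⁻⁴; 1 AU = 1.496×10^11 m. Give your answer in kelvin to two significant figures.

0.97 kelvin

d = 1.86 × 1.496×10^11 m = 2.783×10^11 m.
Spreading L over a sphere of radius d: S = 6.61×10^24/(4π·2.78×10^11²) = 6.794 W m^-2.
Unperturbed T_e = [6.794·(1−0.346)/(4σ)]^¼ = 66.53 K.
TOA radiative forcing: ΔF = (1−α)ΔS/4 = 0.654·(+0.395)/4 = 0.06458 W m^-2.
Planck response: λ_P = 4σT_e³ = 4·5.67×10⁻⁸·(66.53)³ = 0.06678 W m^-2/K.
Hence the no-feedback warming is ΔF/(4σT_e³) = 0.967 K.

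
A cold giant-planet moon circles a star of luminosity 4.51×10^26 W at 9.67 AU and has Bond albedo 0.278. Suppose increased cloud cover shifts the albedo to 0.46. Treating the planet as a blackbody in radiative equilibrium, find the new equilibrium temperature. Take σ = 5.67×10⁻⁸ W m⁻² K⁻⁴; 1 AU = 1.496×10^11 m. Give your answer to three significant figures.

79.9 kelvin

d = 9.67 × 1.496×10^11 m = 1.447×10^12 m.
S = L/(4πd²) = 17.15 W m⁻².
With the new albedo, S(1−α₂)/4 = 2.315 W m⁻², so T₂ = 79.94 K.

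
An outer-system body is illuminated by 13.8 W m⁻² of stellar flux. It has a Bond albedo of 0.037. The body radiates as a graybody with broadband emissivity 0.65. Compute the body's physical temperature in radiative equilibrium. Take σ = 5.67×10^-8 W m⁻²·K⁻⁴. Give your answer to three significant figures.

Absorbed flux (global mean): S(1−α)/4 = 13.80·0.963/4 = 3.322 W m⁻².
Equating to εσT⁴ with ε = 0.65: T = (3.322/0.65σ)^(1/4) = 97.44 K.

97.4 K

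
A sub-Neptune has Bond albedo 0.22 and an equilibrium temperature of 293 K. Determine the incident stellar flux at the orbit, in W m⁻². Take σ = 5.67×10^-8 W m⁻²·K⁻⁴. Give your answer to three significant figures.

Invert the energy balance for S: S = 4σT⁴/(1−α).
The emitted flux is σT⁴ = 417.9 W m⁻².
S = 4·417.9/0.78 = 2143 W m⁻².

2140 W m⁻²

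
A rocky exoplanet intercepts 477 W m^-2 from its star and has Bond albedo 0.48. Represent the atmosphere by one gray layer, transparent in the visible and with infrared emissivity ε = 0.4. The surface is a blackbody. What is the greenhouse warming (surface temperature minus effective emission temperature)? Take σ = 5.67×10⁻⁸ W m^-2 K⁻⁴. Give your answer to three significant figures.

10.4 kelvin

The planet radiates to space at T_e = [S(1−α)/(4σ)]^(1/4) = 181.9 K.
Surface balance with a leaky layer gives σT_s⁴ = σT_e⁴·2/(2−ε), so T_s = T_e·[2/(2−0.4)]^(1/4) = 192.3 K.
Greenhouse warming: T_s − T_e = 10.43 K.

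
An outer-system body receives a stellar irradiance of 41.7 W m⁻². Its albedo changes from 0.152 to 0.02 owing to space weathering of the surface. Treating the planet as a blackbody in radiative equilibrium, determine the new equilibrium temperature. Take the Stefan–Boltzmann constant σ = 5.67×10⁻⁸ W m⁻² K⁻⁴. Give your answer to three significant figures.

T₂ = [S(1−α₂)/(4σ)]^(1/4) = [41.70·0.98/(4σ)]^(1/4) = 115.9 K.

116 K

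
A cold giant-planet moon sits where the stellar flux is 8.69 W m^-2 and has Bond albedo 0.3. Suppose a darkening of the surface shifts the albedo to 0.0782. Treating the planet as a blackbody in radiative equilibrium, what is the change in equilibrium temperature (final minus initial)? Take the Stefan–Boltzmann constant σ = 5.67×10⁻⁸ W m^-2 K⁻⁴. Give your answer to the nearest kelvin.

With α = 0.3, T₁ = 71.96 K.
After:  T₂ = [8.690·0.922/(4σ)]^(1/4) = 77.09 K.
ΔT = T₂ − T₁ = 5.126 K.

5 kelvin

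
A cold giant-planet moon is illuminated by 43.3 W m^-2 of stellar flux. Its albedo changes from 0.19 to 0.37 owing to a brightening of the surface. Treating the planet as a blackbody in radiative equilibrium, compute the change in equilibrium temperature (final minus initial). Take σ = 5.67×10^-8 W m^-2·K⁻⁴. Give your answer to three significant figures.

-6.79 kelvin

Initial: T₁ = [S(1−0.19)/(4σ)]^(1/4) = 111.5 K.
With α = 0.37, T₂ = 104.7 K.
Change: 104.7 − 111.5 = -6.791 K.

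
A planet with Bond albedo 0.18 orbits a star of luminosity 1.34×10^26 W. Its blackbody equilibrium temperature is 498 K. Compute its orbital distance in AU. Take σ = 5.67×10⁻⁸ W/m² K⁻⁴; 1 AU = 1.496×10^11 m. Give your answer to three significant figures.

Energy balance gives S = 4σT⁴/(1−α) = 17010 W/m².
S = L/(4πd²) → d = √(L/4πS) = √(1.34×10^26/(4π·17010)) = 2.504×10^10 m = 0.1674 AU.

0.167 AU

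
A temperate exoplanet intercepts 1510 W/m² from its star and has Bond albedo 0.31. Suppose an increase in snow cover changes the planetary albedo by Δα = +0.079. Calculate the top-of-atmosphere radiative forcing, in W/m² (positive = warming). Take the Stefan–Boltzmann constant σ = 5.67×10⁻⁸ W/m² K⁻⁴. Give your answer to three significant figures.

ΔF = −(S/4)Δα = −(1510/4)×(+0.079) = -29.82 W/m².

-29.8 W/m²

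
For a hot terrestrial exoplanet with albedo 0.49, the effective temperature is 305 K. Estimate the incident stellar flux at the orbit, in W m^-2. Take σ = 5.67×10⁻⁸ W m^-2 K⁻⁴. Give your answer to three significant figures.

Invert the energy balance for S: S = 4σT⁴/(1−α).
σT⁴ = 5.67×10⁻⁸·(305)⁴ = 490.7 W m^-2.
So S = 4×490.7/(1−0.49) = 3848 W m^-2.

3850 W m^-2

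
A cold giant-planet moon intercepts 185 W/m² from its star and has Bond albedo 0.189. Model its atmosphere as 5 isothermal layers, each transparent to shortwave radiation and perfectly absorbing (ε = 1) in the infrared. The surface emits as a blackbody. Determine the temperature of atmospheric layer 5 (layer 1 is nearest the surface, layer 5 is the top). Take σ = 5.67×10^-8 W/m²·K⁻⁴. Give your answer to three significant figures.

160 kelvin

Top-of-atmosphere balance: σT_e⁴ = S(1−α)/4 = 37.51 W/m² → T_e = 160.4 K.
The net upward flux σT_e⁴ is constant between every pair of levels, so T_k⁴ = (N+1−k)T_e⁴.
T_5 = (1)^(1/4)·160.4 = 160.4 K.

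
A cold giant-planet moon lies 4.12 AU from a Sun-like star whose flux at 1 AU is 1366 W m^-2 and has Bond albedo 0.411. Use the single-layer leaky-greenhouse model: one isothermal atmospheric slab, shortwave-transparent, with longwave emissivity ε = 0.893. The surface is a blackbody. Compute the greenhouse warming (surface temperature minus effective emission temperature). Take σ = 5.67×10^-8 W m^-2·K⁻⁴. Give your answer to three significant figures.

19.2 kelvin

Flux at the orbit: S = 1366/(4.12)² = 80.47 W m^-2.
The planet radiates to space at T_e = [S(1−α)/(4σ)]^(1/4) = 120.2 K.
The surface balance (absorbed SW + ε·downward IR = σT_s⁴) with T_a⁴ = T_s⁴/2 reduces to T_s = T_e·[2/(2−ε)]^¼ = 139.4 K.
The atmosphere warms the surface by 19.16 K.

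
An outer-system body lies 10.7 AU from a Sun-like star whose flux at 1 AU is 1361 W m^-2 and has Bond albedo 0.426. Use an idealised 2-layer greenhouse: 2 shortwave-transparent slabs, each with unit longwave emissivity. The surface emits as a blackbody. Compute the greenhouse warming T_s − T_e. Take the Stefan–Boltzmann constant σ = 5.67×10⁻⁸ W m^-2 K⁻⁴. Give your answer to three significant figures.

23.4 K

Flux at the orbit: S = 1361/(10.7)² = 11.89 W m^-2.
The effective emission temperature is T_e = [S(1−α)/(4σ)]^¼ = 74.06 K.
T_s = (N+1)^(1/4)·T_e = 97.47 K.
So the greenhouse effect raises the surface by 97.47 − 74.06 = 23.41 K.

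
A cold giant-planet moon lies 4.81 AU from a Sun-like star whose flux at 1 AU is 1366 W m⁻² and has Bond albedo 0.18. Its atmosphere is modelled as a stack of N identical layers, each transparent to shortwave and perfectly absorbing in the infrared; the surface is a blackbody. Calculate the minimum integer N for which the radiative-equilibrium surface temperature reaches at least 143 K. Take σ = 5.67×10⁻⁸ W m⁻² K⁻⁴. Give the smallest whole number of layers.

1

Flux at the orbit: S = 1366/(4.81)² = 59.04 W m⁻².
OLR = S(1−α)/4 = 12.10 W m⁻²; the top layer radiates at T_e = 120.9 K.
Need (N+1)T_e⁴ ≥ T_s⁴, i.e. N+1 ≥ (143/120.9)⁴ = 1.959.
The minimum whole number is N = 1.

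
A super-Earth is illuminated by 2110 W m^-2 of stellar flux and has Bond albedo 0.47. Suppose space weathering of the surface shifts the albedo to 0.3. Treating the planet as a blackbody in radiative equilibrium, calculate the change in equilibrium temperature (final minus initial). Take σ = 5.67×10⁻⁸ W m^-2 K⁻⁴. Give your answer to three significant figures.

19.1 kelvin

Initial: T₁ = [S(1−0.47)/(4σ)]^(1/4) = 265.0 K.
Final:   T₂ = [S(1−0.3)/(4σ)]^(1/4) = 284.1 K.
Change: 284.1 − 265.0 = 19.09 K.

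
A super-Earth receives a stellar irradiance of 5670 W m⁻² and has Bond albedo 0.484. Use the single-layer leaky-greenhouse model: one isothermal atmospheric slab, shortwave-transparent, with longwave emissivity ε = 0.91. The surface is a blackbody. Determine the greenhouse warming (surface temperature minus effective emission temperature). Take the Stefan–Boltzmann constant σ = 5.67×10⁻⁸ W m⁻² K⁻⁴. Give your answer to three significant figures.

55.2 kelvin

Effective emission temperature (TOA balance): σT_e⁴ = S(1−α)/4 = 731.4 W m⁻² → T_e = 337.0 K.
For a single slab of emissivity ε, T_s⁴ = 2T_e⁴/(2−ε); thus T_s = 337.0·(1.835)^(1/4) = 392.2 K.
The atmosphere warms the surface by 55.22 K.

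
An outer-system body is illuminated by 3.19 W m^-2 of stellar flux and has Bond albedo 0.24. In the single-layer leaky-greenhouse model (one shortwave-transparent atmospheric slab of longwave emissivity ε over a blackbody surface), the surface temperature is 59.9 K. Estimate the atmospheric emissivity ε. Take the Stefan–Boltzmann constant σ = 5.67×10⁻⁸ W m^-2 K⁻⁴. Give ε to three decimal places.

0.339

Effective temperature: T_e = [S(1−α)/(4σ)]^(1/4) = 57.18 K.
Since (2−ε)/2 = (T_e/T_s)⁴ = 0.8303, ε = 0.3393.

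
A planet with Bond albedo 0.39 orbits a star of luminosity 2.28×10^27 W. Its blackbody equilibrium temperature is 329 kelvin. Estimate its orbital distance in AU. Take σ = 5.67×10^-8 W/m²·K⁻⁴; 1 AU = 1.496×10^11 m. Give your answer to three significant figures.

1.36 AU

Energy balance gives S = 4σT⁴/(1−α) = 4356 W/m².
S = L/(4πd²) → d = √(L/4πS) = √(2.28×10^27/(4π·4356)) = 2.041×10^11 m = 1.364 AU.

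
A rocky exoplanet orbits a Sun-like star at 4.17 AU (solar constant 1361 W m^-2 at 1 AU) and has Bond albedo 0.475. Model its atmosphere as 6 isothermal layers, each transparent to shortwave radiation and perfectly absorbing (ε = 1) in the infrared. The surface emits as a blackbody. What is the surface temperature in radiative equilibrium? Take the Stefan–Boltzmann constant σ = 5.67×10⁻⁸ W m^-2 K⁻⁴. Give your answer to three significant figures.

Flux at the orbit: S = 1361/(4.17)² = 78.27 W m^-2.
The effective emission temperature is T_e = [S(1−α)/(4σ)]^¼ = 116.0 K.
Layer-by-layer balance gives σT_s⁴ = (N+1)σT_e⁴, so T_s = 7^¼·116.0 = 188.7 K.

189 K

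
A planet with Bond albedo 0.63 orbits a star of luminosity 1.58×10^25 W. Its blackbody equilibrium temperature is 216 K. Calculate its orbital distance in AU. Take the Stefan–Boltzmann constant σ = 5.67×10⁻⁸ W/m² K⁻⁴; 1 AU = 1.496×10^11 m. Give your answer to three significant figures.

The flux needed for this T is 4σT⁴/(1−0.63) = 1334 W/m².
S = L/(4πd²) → d = √(L/4πS) = √(1.58×10^25/(4π·1334)) = 3.070×10^10 m = 0.2052 AU.

0.205 AU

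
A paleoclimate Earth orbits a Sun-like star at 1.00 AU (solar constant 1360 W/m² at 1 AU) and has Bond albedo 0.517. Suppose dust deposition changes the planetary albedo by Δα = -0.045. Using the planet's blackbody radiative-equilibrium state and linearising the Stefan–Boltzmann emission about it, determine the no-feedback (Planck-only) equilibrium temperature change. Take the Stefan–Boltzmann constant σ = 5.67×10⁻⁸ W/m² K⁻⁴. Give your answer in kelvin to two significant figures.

5.4 K

By the inverse-square law, S = 1360/1.00² = 1360 W/m².
Unperturbed T_e = [1360·(1−0.517)/(4σ)]^¼ = 232.0 K.
TOA radiative forcing: ΔF = −S·Δα/4 = −1360·(-0.045)/4 = 15.30 W/m².
Planck response: λ_P = 4σT_e³ = 4·5.67×10⁻⁸·(232.0)³ = 2.832 W/m²/K.
ΔT₀ = ΔF/λ_P = 15.30/2.832 = 5.40 K.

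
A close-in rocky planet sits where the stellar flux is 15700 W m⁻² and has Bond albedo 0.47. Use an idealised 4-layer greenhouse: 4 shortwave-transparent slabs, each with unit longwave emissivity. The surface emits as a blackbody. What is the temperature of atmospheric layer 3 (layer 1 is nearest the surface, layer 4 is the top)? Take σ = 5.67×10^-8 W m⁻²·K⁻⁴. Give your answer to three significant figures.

OLR = S(1−α)/4 = 2080 W m⁻²; the top layer radiates at T_e = 437.7 K.
Each opaque layer satisfies 2T_j⁴ = T_{j−1}⁴ + T_{j+1}⁴, giving T_k⁴ = (N+1−k)T_e⁴.
With k = 3: T_3 = (4+1−3)^¼·437.7 K = 520.5 K.

520 K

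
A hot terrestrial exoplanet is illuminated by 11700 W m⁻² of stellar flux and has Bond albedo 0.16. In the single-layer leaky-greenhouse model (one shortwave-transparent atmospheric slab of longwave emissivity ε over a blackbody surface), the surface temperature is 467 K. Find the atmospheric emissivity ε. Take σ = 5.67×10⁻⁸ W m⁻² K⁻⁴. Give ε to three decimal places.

TOA balance gives T_e = 456.3 K.
Inverting T_s⁴ = 2T_e⁴/(2−ε): (T_e/T_s)⁴ = 0.9111, so ε = 2(1 − 0.9111) = 0.1778.

0.178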